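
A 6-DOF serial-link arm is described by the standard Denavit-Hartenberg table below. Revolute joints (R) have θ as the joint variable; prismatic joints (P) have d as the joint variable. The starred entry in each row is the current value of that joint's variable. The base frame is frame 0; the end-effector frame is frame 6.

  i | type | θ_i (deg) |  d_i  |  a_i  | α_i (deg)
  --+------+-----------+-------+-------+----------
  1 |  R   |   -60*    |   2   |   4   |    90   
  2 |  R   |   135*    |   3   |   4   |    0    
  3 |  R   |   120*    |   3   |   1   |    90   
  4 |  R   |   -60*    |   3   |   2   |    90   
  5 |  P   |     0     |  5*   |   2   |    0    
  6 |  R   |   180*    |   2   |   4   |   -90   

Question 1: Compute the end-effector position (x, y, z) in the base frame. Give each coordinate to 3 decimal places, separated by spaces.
-2.373 -0.890 10.495

after link 1: o_1 = (2.0000, -3.4641, 2.0000)
after link 2: o_2 = (-2.0123, -2.5146, 4.8284)
after link 3: o_3 = (-4.7398, -3.7905, 3.8625)
after link 4: o_4 = (-4.8181, -0.1907, 3.6730)
after link 5: o_5 = (-0.7221, 1.1788, 6.8897)
after link 6: o_6 = (-2.3731, -0.8897, 10.4946)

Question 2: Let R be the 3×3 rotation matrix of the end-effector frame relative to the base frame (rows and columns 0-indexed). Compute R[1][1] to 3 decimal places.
End-effector y-axis (col 1 of R) = (-0.5451,-0.0559,-0.8365)
R[1][1] = -0.0559

-0.056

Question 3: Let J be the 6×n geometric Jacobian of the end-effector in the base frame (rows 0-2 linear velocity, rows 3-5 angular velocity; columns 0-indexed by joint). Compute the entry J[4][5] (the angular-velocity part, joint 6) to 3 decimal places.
axis z_5 = (0.5451,0.0559,0.8365); lever o_n−o_5 = (-1.6510,-2.0686,3.6049)
cross product → J_v[:, 5] = (1.9319,-3.3461,-1.0353)
J_ω[:, 5] = z_5
entry J[4][5] = 0.0559

0.056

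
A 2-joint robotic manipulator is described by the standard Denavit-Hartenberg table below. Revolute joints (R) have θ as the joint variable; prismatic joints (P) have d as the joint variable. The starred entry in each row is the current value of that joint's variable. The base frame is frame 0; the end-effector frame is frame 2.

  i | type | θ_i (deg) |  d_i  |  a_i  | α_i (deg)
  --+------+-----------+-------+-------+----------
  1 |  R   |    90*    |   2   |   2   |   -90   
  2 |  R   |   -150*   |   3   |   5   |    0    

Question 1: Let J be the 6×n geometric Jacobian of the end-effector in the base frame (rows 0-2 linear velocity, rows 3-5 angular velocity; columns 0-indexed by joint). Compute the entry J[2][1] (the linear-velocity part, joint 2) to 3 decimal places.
4.330

axis z_1 = (-1.0000,0.0000,0.0000); lever o_n−o_1 = (-3.0000,-4.3301,2.5000)
cross product → J_v[:, 1] = (0.0000,2.5000,4.3301)
J_ω[:, 1] = z_1
entry J[2][1] = 4.3301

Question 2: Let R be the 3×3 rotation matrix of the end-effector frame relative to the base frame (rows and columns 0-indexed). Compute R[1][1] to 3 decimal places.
End-effector y-axis (col 1 of R) = (0.0000,0.5000,0.8660)
R[1][1] = 0.5000

0.500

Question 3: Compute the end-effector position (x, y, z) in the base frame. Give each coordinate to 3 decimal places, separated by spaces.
-3.000 -2.330 4.500

after link 1: o_1 = (0.0000, 2.0000, 2.0000)
after link 2: o_2 = (-3.0000, -2.3301, 4.5000)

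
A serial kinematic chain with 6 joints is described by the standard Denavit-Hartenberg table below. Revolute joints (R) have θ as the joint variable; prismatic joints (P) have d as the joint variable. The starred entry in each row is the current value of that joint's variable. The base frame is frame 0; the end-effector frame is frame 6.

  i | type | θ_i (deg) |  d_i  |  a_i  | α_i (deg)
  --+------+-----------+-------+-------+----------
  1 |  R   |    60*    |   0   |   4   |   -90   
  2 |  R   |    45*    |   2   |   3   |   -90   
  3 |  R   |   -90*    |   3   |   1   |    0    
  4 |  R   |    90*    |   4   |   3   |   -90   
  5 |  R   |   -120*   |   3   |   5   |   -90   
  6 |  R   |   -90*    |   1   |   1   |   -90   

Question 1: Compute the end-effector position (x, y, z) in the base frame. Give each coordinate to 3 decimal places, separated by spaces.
0.227 -1.607 -11.452

after link 1: o_1 = (2.0000, 3.4641, 0.0000)
after link 2: o_2 = (1.3286, 6.3012, -2.1213)
after link 3: o_3 = (-0.5981, 4.9641, -4.2426)
after link 4: o_4 = (-0.9516, 4.3517, -9.1924)
after link 5: o_5 = (-0.7684, -1.3309, -10.4865)
after link 6: o_6 = (0.2271, -1.6067, -11.4524)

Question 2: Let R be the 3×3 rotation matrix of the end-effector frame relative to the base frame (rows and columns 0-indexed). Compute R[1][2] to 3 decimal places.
-0.837

End-effector z-axis (col 2 of R) = (-0.4830,-0.8365,-0.2588)
R[1][2] = -0.8365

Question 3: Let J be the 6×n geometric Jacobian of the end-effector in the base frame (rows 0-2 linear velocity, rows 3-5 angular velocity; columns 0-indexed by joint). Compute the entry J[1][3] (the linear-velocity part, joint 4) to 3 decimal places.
axis z_3 = (-0.3536,-0.6124,-0.7071); lever o_n−o_3 = (0.8251,-6.5708,-7.2098)
cross product → J_v[:, 3] = (-0.2312,-3.1325,2.8284)
J_ω[:, 3] = z_3
entry J[1][3] = -3.1325

-3.133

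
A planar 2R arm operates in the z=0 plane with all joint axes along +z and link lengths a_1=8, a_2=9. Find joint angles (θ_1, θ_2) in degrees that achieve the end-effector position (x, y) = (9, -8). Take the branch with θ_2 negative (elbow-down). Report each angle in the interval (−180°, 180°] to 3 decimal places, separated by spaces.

6.733 -90.000

cos θ_2 = (145.0000−8²−9²)/(2·8·9) = 0.0000; θ_2 = -90.0000° (elbow-down)
β = atan2(-8.0000,9.0000) = -41.6335°; ψ = atan2(-9.0000,8.0000) = -48.3665°
θ_1 = β − ψ = 6.7329°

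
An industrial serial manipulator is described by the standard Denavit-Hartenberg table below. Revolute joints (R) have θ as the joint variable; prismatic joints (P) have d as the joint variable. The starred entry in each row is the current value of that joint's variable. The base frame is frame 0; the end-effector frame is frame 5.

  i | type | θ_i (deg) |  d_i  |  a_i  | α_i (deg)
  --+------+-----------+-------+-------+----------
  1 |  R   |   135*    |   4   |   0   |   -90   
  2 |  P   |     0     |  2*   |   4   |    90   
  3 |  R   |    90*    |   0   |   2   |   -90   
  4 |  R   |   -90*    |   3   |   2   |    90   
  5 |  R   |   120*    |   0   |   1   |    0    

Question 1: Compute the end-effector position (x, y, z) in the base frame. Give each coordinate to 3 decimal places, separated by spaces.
-2.923 -2.734 5.500

after link 1: o_1 = (0.0000, 0.0000, 4.0000)
after link 2: o_2 = (-4.2426, 1.4142, 4.0000)
after link 3: o_3 = (-5.6569, 0.0000, 4.0000)
after link 4: o_4 = (-3.5355, -2.1213, 6.0000)
after link 5: o_5 = (-2.9232, -2.7337, 5.5000)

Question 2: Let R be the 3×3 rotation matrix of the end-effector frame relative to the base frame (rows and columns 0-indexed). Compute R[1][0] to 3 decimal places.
End-effector x-axis (col 0 of R) = (0.6124,-0.6124,-0.5000)
R[1][0] = -0.6124

-0.612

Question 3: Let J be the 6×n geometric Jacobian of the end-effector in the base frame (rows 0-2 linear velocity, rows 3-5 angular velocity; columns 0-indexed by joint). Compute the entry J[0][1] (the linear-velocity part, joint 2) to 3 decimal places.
-0.707

prismatic axis z_1 = (-0.7071,-0.7071,0.0000)
J_v[:, 1] = z_1; J_ω[:, 1] = (0,0,0)
entry J[0][1] = -0.7071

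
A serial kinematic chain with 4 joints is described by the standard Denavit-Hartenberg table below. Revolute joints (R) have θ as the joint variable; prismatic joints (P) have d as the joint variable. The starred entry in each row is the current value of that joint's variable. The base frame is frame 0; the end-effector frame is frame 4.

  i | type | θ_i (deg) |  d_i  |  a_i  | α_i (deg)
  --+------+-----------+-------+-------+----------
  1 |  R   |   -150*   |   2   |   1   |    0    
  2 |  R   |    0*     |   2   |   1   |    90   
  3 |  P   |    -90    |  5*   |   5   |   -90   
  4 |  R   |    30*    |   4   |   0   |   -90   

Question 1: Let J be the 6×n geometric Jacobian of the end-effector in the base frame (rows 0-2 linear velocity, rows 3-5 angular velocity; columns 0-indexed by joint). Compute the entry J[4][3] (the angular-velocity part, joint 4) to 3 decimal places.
-0.500

axis z_3 = (-0.8660,-0.5000,0.0000); lever o_n−o_3 = (-3.4641,-2.0000,0.0000)
cross product → J_v[:, 3] = (0.0000,-0.0000,0.0000)
J_ω[:, 3] = z_3
entry J[4][3] = -0.5000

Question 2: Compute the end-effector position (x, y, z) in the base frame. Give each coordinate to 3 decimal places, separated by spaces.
after link 1: o_1 = (-0.8660, -0.5000, 2.0000)
after link 2: o_2 = (-1.7321, -1.0000, 4.0000)
after link 3: o_3 = (-4.2321, 3.3301, -1.0000)
after link 4: o_4 = (-7.6962, 1.3301, -1.0000)

-7.696 1.330 -1.000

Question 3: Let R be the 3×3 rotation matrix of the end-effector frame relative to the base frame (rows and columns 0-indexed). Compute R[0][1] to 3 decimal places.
0.866

End-effector y-axis (col 1 of R) = (0.8660,0.5000,-0.0000)
R[0][1] = 0.8660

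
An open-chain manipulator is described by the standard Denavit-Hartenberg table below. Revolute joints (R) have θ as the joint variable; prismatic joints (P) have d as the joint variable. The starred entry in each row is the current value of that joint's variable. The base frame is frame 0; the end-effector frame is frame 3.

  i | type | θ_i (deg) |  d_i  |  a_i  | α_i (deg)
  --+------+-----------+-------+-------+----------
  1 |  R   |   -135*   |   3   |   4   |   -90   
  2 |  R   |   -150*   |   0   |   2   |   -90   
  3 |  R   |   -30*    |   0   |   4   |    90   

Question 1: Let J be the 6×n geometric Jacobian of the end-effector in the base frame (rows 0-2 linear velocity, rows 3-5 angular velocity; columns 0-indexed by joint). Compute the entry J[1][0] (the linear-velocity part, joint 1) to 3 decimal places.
axis z_0 = ẑ; lever o_n−o_0 = (1.9319,-0.8966,5.7321)
cross product → J_v[:, 0] = (0.8966,1.9319,-0.0000)
J_ω[:, 0] = z_0
entry J[1][0] = 1.9319

1.932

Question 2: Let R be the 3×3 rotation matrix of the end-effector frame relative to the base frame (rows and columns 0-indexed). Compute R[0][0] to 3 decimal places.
End-effector x-axis (col 0 of R) = (0.8839,0.1768,0.4330)
R[0][0] = 0.8839

0.884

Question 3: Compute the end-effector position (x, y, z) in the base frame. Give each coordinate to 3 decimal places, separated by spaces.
1.932 -0.897 5.732

after link 1: o_1 = (-2.8284, -2.8284, 3.0000)
after link 2: o_2 = (-1.6037, -1.6037, 4.0000)
after link 3: o_3 = (1.9319, -0.8966, 5.7321)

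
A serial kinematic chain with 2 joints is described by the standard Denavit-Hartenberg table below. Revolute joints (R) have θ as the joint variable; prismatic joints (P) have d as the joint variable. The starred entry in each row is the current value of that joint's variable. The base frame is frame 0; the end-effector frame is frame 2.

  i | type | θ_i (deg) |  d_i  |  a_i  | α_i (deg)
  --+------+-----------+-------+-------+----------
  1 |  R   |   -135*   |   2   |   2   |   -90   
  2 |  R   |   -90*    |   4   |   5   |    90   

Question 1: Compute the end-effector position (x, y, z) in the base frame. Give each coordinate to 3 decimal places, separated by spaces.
1.414 -4.243 7.000

after link 1: o_1 = (-1.4142, -1.4142, 2.0000)
after link 2: o_2 = (1.4142, -4.2426, 7.0000)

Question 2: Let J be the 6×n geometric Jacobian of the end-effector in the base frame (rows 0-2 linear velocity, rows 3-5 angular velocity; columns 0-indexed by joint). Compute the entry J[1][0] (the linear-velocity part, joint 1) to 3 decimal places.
1.414

axis z_0 = ẑ; lever o_n−o_0 = (1.4142,-4.2426,7.0000)
cross product → J_v[:, 0] = (4.2426,1.4142,-0.0000)
J_ω[:, 0] = z_0
entry J[1][0] = 1.4142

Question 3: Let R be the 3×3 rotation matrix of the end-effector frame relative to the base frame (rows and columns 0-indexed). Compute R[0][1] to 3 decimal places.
End-effector y-axis (col 1 of R) = (0.7071,-0.7071,0.0000)
R[0][1] = 0.7071

0.707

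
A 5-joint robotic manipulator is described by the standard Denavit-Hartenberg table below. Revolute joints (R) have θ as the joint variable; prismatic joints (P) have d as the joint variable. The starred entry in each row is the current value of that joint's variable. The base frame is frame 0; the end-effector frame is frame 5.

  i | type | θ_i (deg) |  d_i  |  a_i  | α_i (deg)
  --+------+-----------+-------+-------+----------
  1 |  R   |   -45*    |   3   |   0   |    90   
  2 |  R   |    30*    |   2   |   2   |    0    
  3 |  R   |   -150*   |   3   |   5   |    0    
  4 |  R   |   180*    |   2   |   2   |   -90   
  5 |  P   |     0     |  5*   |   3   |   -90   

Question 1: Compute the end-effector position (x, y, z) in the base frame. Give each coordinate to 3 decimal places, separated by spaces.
-6.787 -3.113 6.500

after link 1: o_1 = (0.0000, 0.0000, 3.0000)
after link 2: o_2 = (-0.1895, -2.6390, 4.0000)
after link 3: o_3 = (-4.0786, -2.9925, -0.3301)
after link 4: o_4 = (-4.7857, -5.1138, 1.4019)
after link 5: o_5 = (-6.7869, -3.1126, 6.5000)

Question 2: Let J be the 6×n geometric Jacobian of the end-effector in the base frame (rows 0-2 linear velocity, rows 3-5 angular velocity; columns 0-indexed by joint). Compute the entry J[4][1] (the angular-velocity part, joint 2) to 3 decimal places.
-0.707

axis z_1 = (-0.7071,-0.7071,0.0000); lever o_n−o_1 = (-6.7869,-3.1126,3.5000)
cross product → J_v[:, 1] = (-2.4749,2.4749,-2.5981)
J_ω[:, 1] = z_1
entry J[4][1] = -0.7071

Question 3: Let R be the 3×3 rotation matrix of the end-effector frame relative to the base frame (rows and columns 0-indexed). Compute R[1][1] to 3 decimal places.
End-effector y-axis (col 1 of R) = (0.6124,-0.6124,-0.5000)
R[1][1] = -0.6124

-0.612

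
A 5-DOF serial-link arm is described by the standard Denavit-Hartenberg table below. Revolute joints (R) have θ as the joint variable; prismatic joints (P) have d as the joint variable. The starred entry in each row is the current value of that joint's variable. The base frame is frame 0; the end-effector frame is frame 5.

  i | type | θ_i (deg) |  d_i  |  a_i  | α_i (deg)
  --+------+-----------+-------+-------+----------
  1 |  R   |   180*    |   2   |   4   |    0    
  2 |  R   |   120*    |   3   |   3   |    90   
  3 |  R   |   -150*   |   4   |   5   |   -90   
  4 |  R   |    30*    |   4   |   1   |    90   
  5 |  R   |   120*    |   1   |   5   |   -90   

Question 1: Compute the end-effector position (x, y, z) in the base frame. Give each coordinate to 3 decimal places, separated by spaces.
-7.100 -5.862 -4.315

after link 1: o_1 = (-4.0000, 0.0000, 2.0000)
after link 2: o_2 = (-2.5000, -2.5981, 5.0000)
after link 3: o_3 = (-8.1292, -0.8481, 2.5000)
after link 4: o_4 = (-7.0712, -1.6806, -1.3971)
after link 5: o_5 = (-7.1002, -5.8624, -4.3146)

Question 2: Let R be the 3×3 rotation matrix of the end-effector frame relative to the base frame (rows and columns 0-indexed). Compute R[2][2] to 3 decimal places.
0.808

End-effector z-axis (col 2 of R) = (-0.1752,-0.5625,0.8080)
R[2][2] = 0.8080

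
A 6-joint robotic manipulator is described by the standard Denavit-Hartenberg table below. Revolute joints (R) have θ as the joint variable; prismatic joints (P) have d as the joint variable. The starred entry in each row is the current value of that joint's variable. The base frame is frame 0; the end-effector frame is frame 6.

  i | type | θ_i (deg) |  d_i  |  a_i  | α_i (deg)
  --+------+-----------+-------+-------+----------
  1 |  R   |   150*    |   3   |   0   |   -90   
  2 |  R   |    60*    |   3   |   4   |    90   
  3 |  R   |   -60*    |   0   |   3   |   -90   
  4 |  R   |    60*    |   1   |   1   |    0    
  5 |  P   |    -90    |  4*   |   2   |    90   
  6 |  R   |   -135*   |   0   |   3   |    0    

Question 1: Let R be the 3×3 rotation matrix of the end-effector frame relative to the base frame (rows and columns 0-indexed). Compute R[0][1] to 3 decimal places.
0.309

End-effector y-axis (col 1 of R) = (0.3094,0.8420,0.4419)
R[0][1] = 0.3094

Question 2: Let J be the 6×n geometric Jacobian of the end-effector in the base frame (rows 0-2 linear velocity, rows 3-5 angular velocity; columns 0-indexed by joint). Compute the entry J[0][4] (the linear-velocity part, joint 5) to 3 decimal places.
prismatic axis z_4 = (-0.6250,-0.2165,-0.7500)
J_v[:, 4] = z_4; J_ω[:, 4] = (0,0,0)
entry J[0][4] = -0.6250

-0.625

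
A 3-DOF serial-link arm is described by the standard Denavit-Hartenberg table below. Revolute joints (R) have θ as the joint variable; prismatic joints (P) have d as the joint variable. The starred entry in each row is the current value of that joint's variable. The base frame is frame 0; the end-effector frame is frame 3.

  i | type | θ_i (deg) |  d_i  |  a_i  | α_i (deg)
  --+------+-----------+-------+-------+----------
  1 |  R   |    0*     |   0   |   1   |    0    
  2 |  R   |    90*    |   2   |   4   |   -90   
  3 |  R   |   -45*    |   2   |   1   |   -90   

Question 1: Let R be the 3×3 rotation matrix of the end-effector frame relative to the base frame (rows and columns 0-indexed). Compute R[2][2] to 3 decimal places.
-0.707

End-effector z-axis (col 2 of R) = (-0.0000,0.7071,-0.7071)
R[2][2] = -0.7071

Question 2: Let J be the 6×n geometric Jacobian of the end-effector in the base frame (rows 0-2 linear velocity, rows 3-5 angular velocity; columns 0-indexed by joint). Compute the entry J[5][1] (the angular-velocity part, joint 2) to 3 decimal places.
axis z_1 = (0.0000,0.0000,1.0000); lever o_n−o_1 = (-2.0000,4.7071,2.7071)
cross product → J_v[:, 1] = (-4.7071,-2.0000,0.0000)
J_ω[:, 1] = z_1
entry J[5][1] = 1.0000

1.000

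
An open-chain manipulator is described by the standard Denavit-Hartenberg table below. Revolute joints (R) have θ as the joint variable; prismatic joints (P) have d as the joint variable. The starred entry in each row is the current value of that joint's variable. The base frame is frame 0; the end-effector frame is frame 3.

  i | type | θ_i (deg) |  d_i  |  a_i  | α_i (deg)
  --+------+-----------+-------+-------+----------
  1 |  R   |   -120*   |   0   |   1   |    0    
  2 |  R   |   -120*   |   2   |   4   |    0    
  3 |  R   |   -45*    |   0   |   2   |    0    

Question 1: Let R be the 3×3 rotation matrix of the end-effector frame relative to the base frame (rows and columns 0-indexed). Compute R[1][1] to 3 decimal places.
End-effector y-axis (col 1 of R) = (-0.9659,0.2588,0.0000)
R[1][1] = 0.2588

0.259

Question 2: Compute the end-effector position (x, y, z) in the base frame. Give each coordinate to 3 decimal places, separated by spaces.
-1.982 4.530 2.000

after link 1: o_1 = (-0.5000, -0.8660, 0.0000)
after link 2: o_2 = (-2.5000, 2.5981, 2.0000)
after link 3: o_3 = (-1.9824, 4.5299, 2.0000)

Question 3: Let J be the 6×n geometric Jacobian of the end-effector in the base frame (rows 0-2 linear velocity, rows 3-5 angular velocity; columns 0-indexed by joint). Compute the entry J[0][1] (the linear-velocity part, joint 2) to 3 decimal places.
-5.396

axis z_1 = (0.0000,0.0000,1.0000); lever o_n−o_1 = (-1.4824,5.3960,2.0000)
cross product → J_v[:, 1] = (-5.3960,-1.4824,0.0000)
J_ω[:, 1] = z_1
entry J[0][1] = -5.3960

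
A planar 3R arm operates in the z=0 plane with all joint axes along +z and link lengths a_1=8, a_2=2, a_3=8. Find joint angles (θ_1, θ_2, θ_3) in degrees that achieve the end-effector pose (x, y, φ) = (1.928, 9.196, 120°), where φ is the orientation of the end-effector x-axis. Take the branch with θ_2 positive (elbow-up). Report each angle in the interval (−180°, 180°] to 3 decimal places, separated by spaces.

wrist centre = target − a_3·(cos φ, sin φ) = (5.9280, 2.2678)
cos θ_2 = (40.2841−8²−2²)/(2·8·2) = -0.8661; θ_2 = 150.0111° (elbow-up)
β = atan2(2.2678,5.9280) = 20.9347°; ψ = atan2(0.9997,6.2678) = 9.0620°
θ_1 = β − ψ = 11.8727°
θ_3 = φ − θ_1 − θ_2 = -41.8838° (wrapped to (-180°,180°])

11.873 150.011 -41.884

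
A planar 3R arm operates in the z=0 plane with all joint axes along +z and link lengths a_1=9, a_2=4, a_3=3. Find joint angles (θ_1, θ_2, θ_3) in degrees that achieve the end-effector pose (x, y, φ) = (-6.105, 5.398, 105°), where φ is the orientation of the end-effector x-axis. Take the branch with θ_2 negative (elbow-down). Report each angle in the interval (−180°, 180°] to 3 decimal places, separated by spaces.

174.726 -150.003 80.277

wrist centre = target − a_3·(cos φ, sin φ) = (-5.3285, 2.5002)
cos θ_2 = (34.6445−9²−4²)/(2·9·4) = -0.8660; θ_2 = -150.0027° (elbow-down)
β = atan2(2.5002,-5.3285) = 154.8634°; ψ = atan2(-1.9998,5.5358) = -19.8625°
θ_1 = β − ψ = 174.7259°
θ_3 = φ − θ_1 − θ_2 = 80.2768° (wrapped to (-180°,180°])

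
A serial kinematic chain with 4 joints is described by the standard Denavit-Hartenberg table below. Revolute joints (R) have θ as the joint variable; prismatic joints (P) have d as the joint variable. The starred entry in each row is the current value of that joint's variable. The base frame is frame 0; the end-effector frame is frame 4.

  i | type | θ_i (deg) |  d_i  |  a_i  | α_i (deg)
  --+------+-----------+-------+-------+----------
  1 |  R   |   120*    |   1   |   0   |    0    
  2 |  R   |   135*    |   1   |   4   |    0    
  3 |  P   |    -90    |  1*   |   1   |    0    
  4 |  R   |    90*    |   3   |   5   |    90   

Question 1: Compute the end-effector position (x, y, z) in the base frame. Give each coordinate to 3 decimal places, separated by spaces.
-3.295 -8.435 6.000

after link 1: o_1 = (0.0000, 0.0000, 1.0000)
after link 2: o_2 = (-1.0353, -3.8637, 2.0000)
after link 3: o_3 = (-2.0012, -3.6049, 3.0000)
after link 4: o_4 = (-3.2953, -8.4345, 6.0000)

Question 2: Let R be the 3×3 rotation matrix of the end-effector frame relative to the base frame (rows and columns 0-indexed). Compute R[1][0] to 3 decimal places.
-0.966

End-effector x-axis (col 0 of R) = (-0.2588,-0.9659,0.0000)
R[1][0] = -0.9659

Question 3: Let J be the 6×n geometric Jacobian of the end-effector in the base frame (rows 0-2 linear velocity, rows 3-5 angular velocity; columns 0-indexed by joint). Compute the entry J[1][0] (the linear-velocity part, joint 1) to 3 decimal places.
axis z_0 = ẑ; lever o_n−o_0 = (-3.2953,-8.4345,6.0000)
cross product → J_v[:, 0] = (8.4345,-3.2953,0.0000)
J_ω[:, 0] = z_0
entry J[1][0] = -3.2953

-3.295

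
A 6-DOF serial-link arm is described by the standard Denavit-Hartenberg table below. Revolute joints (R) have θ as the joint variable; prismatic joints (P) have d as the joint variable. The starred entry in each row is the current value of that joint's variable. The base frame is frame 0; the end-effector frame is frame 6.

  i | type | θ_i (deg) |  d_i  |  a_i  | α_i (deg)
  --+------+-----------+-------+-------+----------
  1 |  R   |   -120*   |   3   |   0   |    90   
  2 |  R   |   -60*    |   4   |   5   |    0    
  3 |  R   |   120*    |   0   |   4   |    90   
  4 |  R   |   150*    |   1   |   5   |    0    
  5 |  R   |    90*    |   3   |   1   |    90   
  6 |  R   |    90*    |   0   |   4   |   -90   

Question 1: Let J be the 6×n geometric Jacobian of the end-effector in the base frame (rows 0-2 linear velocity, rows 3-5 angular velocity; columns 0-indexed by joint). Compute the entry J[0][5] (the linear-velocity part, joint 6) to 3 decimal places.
-3.500

axis z_5 = (-0.2165,0.6250,-0.7500); lever o_n−o_5 = (-1.7321,-3.0000,-2.0000)
cross product → J_v[:, 5] = (-3.5000,0.8660,1.7321)
J_ω[:, 5] = z_5
entry J[0][5] = -3.5000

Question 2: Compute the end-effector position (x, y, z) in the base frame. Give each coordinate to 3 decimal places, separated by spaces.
after link 1: o_1 = (0.0000, 0.0000, 3.0000)
after link 2: o_2 = (-4.7141, -0.1651, -1.3301)
after link 3: o_3 = (-5.7141, -1.8971, 2.1340)
after link 4: o_4 = (-7.2296, 0.4779, -2.1160)
after link 5: o_5 = (-7.6537, -1.9886, -4.0490)
after link 6: o_6 = (-9.3857, -4.9886, -6.0490)

-9.386 -4.989 -6.049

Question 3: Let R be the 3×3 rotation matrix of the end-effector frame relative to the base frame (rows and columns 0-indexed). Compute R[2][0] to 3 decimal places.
-0.500

End-effector x-axis (col 0 of R) = (-0.4330,-0.7500,-0.5000)
R[2][0] = -0.5000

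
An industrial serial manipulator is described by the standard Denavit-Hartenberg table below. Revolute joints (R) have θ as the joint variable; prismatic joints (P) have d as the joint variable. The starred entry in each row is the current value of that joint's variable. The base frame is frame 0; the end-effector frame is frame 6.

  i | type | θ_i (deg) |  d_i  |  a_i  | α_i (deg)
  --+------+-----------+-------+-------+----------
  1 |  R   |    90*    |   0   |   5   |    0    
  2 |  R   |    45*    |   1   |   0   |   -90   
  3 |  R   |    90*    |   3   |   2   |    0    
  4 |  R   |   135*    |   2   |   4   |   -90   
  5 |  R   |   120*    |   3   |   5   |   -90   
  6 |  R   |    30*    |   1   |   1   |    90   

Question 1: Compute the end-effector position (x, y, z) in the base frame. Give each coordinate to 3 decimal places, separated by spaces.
-1.446 5.853 0.910

after link 1: o_1 = (0.0000, 5.0000, 0.0000)
after link 2: o_2 = (0.0000, 5.0000, 1.0000)
after link 3: o_3 = (-2.1213, 2.8787, -1.0000)
after link 4: o_4 = (-1.5355, -0.5355, 1.8284)
after link 5: o_5 = (-1.2237, 5.2763, 2.1820)
after link 6: o_6 = (-1.4464, 5.8526, 0.9099)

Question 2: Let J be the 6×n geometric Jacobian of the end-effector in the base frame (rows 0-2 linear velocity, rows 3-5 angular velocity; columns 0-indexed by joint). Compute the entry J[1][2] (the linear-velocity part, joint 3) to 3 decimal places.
-0.064

axis z_2 = (-0.7071,-0.7071,0.0000); lever o_n−o_2 = (-1.4464,0.8526,-0.0901)
cross product → J_v[:, 2] = (0.0637,-0.0637,-1.6257)
J_ω[:, 2] = z_2
entry J[1][2] = -0.0637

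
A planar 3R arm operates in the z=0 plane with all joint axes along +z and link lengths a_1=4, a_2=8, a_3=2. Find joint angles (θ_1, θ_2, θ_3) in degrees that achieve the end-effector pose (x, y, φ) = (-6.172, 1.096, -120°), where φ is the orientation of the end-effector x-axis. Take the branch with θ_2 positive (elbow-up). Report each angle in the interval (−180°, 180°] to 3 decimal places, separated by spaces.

45.009 134.997 59.994

wrist centre = target − a_3·(cos φ, sin φ) = (-5.1720, 2.8281)
cos θ_2 = (34.7475−4²−8²)/(2·4·8) = -0.7071; θ_2 = 134.9971° (elbow-up)
β = atan2(2.8281,-5.1720) = 151.3302°; ψ = atan2(5.6571,-1.6566) = 106.3215°
θ_1 = β − ψ = 45.0087°
θ_3 = φ − θ_1 − θ_2 = 59.9942° (wrapped to (-180°,180°])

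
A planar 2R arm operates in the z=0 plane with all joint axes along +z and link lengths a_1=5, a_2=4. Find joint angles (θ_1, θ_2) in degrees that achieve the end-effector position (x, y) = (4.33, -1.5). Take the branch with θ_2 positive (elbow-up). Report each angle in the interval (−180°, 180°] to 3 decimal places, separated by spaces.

cos θ_2 = (20.9989−5²−4²)/(2·5·4) = -0.5000; θ_2 = 120.0018° (elbow-up)
β = atan2(-1.5000,4.3300) = -19.1071°; ψ = atan2(3.4640,2.9999) = 49.1071°
θ_1 = β − ψ = -68.2143°

-68.214 120.002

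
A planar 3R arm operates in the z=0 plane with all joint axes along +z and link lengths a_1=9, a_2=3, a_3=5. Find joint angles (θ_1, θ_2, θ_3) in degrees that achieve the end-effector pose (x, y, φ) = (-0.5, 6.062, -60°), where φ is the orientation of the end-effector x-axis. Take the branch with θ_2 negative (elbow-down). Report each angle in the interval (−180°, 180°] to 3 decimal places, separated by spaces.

wrist centre = target − a_3·(cos φ, sin φ) = (-3.0000, 10.3921)
cos θ_2 = (116.9963−9²−3²)/(2·9·3) = 0.4999; θ_2 = -60.0045° (elbow-down)
β = atan2(10.3921,-3.0000) = 106.1024°; ψ = atan2(-2.5982,10.4998) = -13.8988°
θ_1 = β − ψ = 120.0011°
θ_3 = φ − θ_1 − θ_2 = -119.9966° (wrapped to (-180°,180°])

120.001 -60.005 -119.997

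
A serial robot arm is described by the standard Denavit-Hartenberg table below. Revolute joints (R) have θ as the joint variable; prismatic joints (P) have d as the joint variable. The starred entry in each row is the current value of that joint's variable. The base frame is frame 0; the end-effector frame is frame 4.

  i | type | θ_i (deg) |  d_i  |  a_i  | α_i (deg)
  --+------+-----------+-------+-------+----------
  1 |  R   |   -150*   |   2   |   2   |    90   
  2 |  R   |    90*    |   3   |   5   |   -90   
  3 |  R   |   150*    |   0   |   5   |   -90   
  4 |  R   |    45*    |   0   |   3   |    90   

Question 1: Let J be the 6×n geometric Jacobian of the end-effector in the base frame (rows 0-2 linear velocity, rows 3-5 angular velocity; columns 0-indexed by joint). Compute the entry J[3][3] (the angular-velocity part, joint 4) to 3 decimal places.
-0.433

axis z_3 = (-0.4330,0.7500,-0.5000); lever o_n−o_3 = (-1.3068,-1.9792,-1.8371)
cross product → J_v[:, 3] = (-2.3674,-0.1421,1.8371)
J_ω[:, 3] = z_3
entry J[3][3] = -0.4330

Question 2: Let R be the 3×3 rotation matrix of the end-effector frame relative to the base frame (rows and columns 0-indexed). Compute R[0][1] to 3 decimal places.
-0.433

End-effector y-axis (col 1 of R) = (-0.4330,0.7500,-0.5000)
R[0][1] = -0.4330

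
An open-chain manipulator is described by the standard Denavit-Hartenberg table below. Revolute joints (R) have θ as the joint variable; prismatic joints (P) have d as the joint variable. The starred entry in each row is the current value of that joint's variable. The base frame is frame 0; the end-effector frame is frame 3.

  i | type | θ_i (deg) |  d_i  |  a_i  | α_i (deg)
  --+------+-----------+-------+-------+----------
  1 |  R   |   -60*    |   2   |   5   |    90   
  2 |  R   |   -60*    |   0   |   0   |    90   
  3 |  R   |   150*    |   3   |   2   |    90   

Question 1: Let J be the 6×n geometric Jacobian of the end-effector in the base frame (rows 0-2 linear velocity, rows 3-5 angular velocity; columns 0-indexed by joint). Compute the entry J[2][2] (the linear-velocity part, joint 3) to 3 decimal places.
axis z_2 = (-0.4330,0.7500,-0.5000); lever o_n−o_2 = (-2.5981,2.5000,-0.0000)
cross product → J_v[:, 2] = (1.2500,1.2990,0.8660)
J_ω[:, 2] = z_2
entry J[2][2] = 0.8660

0.866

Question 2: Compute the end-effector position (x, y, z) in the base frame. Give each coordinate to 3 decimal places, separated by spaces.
-0.098 -1.830 2.000

after link 1: o_1 = (2.5000, -4.3301, 2.0000)
after link 2: o_2 = (2.5000, -4.3301, 2.0000)
after link 3: o_3 = (-0.0981, -1.8301, 2.0000)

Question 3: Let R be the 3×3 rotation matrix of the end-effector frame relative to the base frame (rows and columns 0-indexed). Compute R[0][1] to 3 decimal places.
-0.433

End-effector y-axis (col 1 of R) = (-0.4330,0.7500,-0.5000)
R[0][1] = -0.4330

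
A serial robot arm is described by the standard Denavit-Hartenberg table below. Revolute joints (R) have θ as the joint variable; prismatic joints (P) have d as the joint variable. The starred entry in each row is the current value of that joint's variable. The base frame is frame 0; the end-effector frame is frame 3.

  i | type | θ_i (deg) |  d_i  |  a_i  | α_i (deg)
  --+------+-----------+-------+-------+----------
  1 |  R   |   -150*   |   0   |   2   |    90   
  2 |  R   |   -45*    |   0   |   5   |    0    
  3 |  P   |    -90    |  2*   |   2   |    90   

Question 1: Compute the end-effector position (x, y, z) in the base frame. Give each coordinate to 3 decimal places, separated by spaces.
-4.569 -0.329 -4.950

after link 1: o_1 = (-1.7321, -1.0000, 0.0000)
after link 2: o_2 = (-4.7939, -2.7678, -3.5355)
after link 3: o_3 = (-4.5692, -0.3286, -4.9497)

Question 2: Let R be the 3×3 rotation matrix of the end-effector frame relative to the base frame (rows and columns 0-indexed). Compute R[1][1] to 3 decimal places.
0.866

End-effector y-axis (col 1 of R) = (-0.5000,0.8660,0.0000)
R[1][1] = 0.8660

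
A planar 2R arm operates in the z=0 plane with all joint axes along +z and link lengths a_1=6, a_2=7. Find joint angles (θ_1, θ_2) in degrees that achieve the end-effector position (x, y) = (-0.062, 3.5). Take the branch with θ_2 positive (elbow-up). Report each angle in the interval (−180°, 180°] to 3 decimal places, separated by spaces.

cos θ_2 = (12.2538−6²−7²)/(2·6·7) = -0.8660; θ_2 = 150.0000° (elbow-up)
β = atan2(3.5000,-0.0620) = 91.0148°; ψ = atan2(3.5000,-0.0622) = 91.0178°
θ_1 = β − ψ = -0.0029°

-0.003 150.000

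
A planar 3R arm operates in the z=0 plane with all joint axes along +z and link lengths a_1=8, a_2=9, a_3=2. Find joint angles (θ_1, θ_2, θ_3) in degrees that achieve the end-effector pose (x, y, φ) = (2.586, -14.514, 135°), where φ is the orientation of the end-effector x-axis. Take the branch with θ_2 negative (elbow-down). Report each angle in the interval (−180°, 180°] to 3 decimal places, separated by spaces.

-60.000 -29.998 -135.001

wrist centre = target − a_3·(cos φ, sin φ) = (4.0002, -15.9282)
cos θ_2 = (269.7097−8²−9²)/(2·8·9) = 0.8660; θ_2 = -29.9984° (elbow-down)
β = atan2(-15.9282,4.0002) = -75.9023°; ψ = atan2(-4.4998,15.7944) = -15.9021°
θ_1 = β − ψ = -60.0001°
θ_3 = φ − θ_1 − θ_2 = -135.0015° (wrapped to (-180°,180°])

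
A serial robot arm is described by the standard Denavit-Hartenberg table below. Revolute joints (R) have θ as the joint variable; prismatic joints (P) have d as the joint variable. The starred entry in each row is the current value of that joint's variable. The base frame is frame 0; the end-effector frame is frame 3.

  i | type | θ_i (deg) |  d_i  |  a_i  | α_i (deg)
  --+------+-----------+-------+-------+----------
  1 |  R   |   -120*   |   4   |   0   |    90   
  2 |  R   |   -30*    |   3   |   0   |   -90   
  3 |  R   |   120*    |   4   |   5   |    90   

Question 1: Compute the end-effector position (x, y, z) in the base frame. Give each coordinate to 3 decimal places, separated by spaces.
after link 1: o_1 = (0.0000, 0.0000, 4.0000)
after link 2: o_2 = (-2.5981, 1.5000, 4.0000)
after link 3: o_3 = (1.2345, -0.5221, 8.7141)

1.234 -0.522 8.714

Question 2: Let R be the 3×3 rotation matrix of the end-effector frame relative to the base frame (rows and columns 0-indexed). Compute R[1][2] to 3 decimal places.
-0.900

End-effector z-axis (col 2 of R) = (0.0580,-0.8995,-0.4330)
R[1][2] = -0.8995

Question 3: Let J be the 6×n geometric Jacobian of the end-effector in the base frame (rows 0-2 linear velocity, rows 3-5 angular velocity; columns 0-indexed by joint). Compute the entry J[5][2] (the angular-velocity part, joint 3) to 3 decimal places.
0.866

axis z_2 = (-0.2500,-0.4330,0.8660); lever o_n−o_2 = (3.8325,-2.0221,4.7141)
cross product → J_v[:, 2] = (-0.2901,4.4976,2.1651)
J_ω[:, 2] = z_2
entry J[5][2] = 0.8660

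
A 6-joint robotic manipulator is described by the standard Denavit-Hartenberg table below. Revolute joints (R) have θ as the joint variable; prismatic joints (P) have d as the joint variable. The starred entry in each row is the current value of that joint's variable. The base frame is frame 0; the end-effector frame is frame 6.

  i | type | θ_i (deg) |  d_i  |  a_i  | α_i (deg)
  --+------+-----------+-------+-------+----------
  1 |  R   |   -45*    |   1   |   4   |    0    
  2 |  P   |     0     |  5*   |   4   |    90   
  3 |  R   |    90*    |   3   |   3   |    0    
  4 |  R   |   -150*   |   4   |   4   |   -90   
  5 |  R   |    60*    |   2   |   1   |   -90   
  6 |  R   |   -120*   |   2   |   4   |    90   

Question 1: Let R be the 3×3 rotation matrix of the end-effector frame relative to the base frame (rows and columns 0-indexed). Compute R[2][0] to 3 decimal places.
End-effector x-axis (col 0 of R) = (0.1358,-0.7481,0.6495)
R[2][0] = 0.6495

0.650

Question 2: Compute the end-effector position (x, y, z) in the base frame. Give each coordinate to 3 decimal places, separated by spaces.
4.773 -14.483 10.201

after link 1: o_1 = (2.8284, -2.8284, 1.0000)
after link 2: o_2 = (5.6569, -5.6569, 6.0000)
after link 3: o_3 = (3.5355, -7.7782, 9.0000)
after link 4: o_4 = (2.1213, -12.0208, 5.5359)
after link 5: o_5 = (4.1352, -12.8100, 6.1029)
after link 6: o_6 = (4.7730, -14.4830, 10.2010)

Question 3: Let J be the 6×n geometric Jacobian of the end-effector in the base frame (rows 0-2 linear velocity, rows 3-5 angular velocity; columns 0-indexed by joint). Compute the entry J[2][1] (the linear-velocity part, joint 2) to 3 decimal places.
1.000

prismatic axis z_1 = (0.0000,0.0000,1.0000)
J_v[:, 1] = z_1; J_ω[:, 1] = (0,0,0)
entry J[2][1] = 1.0000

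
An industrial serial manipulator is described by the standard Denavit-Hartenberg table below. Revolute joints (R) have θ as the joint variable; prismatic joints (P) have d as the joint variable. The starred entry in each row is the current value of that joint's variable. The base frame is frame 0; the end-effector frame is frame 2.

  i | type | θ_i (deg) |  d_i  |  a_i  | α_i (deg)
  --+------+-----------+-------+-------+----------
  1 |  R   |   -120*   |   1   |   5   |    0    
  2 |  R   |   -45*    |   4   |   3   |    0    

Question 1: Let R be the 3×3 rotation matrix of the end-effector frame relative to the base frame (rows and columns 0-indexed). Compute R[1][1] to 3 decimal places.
-0.966

End-effector y-axis (col 1 of R) = (0.2588,-0.9659,0.0000)
R[1][1] = -0.9659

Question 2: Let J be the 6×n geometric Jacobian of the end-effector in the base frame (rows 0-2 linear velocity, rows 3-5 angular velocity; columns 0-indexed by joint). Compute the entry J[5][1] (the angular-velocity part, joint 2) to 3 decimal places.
axis z_1 = (0.0000,0.0000,1.0000); lever o_n−o_1 = (-2.8978,-0.7765,4.0000)
cross product → J_v[:, 1] = (0.7765,-2.8978,0.0000)
J_ω[:, 1] = z_1
entry J[5][1] = 1.0000

1.000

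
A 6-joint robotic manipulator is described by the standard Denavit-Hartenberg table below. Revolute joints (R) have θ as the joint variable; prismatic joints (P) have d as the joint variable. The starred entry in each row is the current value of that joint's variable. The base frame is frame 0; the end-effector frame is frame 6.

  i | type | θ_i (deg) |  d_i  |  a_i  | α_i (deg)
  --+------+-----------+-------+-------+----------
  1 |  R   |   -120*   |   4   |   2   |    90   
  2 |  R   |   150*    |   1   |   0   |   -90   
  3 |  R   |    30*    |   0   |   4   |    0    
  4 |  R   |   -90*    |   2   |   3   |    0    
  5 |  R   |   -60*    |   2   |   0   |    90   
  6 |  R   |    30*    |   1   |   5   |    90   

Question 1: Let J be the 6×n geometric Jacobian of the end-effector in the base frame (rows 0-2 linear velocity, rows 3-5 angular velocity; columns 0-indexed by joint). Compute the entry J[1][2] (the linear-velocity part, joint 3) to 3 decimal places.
1.920

axis z_2 = (0.2500,0.4330,-0.8660); lever o_n−o_2 = (-0.8705,6.1884,-4.6627)
cross product → J_v[:, 2] = (3.3403,1.9196,1.9240)
J_ω[:, 2] = z_2
entry J[1][2] = 1.9196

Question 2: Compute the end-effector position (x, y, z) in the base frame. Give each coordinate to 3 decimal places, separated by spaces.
after link 1: o_1 = (-1.0000, -1.7321, 4.0000)
after link 2: o_2 = (-1.8660, -1.2321, 4.0000)
after link 3: o_3 = (1.3660, 0.3660, 5.7321)
after link 4: o_4 = (0.2655, 3.6561, 4.7500)
after link 5: o_5 = (0.7655, 4.5221, 3.0179)
after link 6: o_6 = (-2.7365, 4.9563, -0.6627)

-2.737 4.956 -0.663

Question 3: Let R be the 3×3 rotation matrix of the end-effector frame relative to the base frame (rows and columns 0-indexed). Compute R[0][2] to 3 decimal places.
End-effector z-axis (col 2 of R) = (-0.6998,-0.3460,0.6250)
R[0][2] = -0.6998

-0.700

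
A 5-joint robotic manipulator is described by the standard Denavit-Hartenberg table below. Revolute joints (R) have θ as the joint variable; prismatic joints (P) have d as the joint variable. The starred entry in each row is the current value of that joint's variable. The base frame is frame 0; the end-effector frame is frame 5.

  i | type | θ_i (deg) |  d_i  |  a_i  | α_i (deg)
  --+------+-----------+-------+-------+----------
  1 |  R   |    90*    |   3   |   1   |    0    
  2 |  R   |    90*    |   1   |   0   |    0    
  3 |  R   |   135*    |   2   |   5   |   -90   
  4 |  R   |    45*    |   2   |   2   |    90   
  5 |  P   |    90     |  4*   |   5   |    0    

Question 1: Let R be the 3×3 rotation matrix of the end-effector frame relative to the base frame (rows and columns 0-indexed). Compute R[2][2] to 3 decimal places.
0.707

End-effector z-axis (col 2 of R) = (0.5000,-0.5000,0.7071)
R[2][2] = 0.7071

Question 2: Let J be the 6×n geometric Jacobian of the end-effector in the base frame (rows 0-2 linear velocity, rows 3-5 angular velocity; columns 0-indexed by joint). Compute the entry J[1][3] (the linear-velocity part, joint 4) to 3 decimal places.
-1.000

axis z_3 = (0.7071,0.7071,0.0000); lever o_n−o_3 = (7.9497,1.9497,1.4142)
cross product → J_v[:, 3] = (1.0000,-1.0000,-4.2426)
J_ω[:, 3] = z_3
entry J[1][3] = -1.0000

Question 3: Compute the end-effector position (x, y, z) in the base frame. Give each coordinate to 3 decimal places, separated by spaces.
11.485 -0.586 7.414

after link 1: o_1 = (0.0000, 1.0000, 3.0000)
after link 2: o_2 = (0.0000, 1.0000, 4.0000)
after link 3: o_3 = (3.5355, -2.5355, 6.0000)
after link 4: o_4 = (5.9497, -2.1213, 4.5858)
after link 5: o_5 = (11.4853, -0.5858, 7.4142)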